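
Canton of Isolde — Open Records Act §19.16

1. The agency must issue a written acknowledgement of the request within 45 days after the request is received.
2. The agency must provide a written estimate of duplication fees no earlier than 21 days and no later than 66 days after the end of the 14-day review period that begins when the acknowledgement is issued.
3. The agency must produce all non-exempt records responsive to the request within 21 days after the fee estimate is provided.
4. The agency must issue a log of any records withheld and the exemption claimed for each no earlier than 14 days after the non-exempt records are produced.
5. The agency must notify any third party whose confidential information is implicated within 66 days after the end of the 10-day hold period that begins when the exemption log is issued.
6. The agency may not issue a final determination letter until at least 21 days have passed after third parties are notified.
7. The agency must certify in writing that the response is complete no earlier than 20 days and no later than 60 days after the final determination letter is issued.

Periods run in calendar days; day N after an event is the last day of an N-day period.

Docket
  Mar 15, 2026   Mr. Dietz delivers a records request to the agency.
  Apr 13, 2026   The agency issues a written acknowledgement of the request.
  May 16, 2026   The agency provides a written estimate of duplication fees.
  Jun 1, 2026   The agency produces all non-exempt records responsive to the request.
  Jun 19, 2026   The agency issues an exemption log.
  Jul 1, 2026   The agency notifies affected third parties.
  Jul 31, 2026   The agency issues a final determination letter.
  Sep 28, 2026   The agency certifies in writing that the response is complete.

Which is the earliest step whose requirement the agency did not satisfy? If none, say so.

(1) due by Mar 15, 2026 + 45 days = Apr 29, 2026; completed Apr 13, 2026, before the deadline.
(2) the permitted window runs from Apr 27, 2026 + 21 = May 18, 2026 to Apr 27, 2026 + 66 = Jul 2, 2026; May 16, 2026 is 2 days too early.
The analysis stops there.

Step 2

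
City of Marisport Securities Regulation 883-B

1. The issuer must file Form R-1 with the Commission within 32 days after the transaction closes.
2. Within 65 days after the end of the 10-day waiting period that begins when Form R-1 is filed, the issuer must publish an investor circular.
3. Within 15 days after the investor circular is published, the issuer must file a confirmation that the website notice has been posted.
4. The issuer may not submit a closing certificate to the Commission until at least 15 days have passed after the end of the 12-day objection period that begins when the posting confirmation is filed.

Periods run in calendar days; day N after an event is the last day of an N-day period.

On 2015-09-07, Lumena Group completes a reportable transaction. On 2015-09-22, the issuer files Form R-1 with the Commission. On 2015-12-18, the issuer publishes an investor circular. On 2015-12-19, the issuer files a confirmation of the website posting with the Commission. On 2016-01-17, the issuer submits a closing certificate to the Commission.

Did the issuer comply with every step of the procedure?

Step 1 — counting 32 days from 2015-09-07 (when the transaction closes) gives a deadline of 2015-10-09; completed 2015-09-22, before the deadline.
Step 2 — counting 65 days from 2015-10-02 (end of the 10-day waiting period, which began when Form R-1 is filed on 2015-09-22) gives a deadline of 2015-12-06; not done until 2015-12-18, 12 days after the deadline.
That is the first point of non-compliance.

No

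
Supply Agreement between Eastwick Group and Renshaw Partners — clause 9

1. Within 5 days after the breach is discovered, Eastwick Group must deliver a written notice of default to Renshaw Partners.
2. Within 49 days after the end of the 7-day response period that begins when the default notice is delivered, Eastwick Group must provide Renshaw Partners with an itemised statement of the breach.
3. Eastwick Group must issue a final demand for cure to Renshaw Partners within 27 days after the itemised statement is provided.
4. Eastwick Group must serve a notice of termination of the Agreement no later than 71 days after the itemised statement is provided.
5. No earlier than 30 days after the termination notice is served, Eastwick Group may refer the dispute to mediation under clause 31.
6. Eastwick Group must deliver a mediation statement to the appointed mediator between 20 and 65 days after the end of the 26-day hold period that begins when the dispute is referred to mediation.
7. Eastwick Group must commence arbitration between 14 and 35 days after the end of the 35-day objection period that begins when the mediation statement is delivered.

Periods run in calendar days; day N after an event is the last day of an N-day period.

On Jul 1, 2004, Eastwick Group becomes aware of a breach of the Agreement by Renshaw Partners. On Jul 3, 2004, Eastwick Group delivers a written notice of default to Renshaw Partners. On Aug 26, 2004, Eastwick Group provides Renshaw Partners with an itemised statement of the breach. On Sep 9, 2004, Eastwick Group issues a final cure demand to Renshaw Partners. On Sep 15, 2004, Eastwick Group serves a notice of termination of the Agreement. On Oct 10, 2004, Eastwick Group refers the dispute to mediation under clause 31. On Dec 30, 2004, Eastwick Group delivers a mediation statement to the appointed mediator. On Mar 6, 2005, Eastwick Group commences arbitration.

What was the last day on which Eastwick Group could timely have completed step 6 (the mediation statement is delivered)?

The dispute is referred to mediation on Oct 10, 2004; the 26-day hold period therefore ends Nov 5, 2004, and step 6 runs from that date. The window is 20–65 days after Nov 5, 2004; it closes on Jan 9, 2005.

Jan 9, 2005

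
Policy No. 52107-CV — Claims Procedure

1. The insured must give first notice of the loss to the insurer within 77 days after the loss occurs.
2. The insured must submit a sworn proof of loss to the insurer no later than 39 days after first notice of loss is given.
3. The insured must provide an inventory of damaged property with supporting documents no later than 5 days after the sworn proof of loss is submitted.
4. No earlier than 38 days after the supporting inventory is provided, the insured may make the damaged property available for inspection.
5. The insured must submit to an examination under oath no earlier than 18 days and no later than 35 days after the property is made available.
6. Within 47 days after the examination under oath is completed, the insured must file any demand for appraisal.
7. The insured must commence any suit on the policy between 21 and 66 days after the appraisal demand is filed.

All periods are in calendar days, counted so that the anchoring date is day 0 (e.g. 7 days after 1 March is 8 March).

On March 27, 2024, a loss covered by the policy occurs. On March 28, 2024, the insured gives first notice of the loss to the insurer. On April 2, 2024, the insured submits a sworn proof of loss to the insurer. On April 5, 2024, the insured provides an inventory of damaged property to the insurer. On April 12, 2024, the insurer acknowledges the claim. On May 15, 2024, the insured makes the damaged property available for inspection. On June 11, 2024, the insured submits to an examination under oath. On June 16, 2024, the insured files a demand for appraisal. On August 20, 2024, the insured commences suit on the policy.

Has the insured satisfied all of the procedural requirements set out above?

Yes

(1) due by March 27, 2024 + 77 days = June 12, 2024; done March 28, 2024 — timely.
(2) due by March 28, 2024 + 39 days = May 6, 2024; done April 2, 2024 — timely.
(3) due by April 2, 2024 + 5 days = April 7, 2024; done April 5, 2024 — timely.
(4) permitted from April 5, 2024 + 38 days = May 13, 2024 onward; May 15, 2024 is on or after that date.
(5) the permitted window runs from May 15, 2024 + 18 = June 2, 2024 to May 15, 2024 + 35 = June 19, 2024; done June 11, 2024 — within the window.
(6) due by June 11, 2024 + 47 days = July 28, 2024; June 16, 2024 is within that limit.
(7) the permitted window runs from June 16, 2024 + 21 = July 7, 2024 to June 16, 2024 + 66 = August 21, 2024; done August 20, 2024 — within the window.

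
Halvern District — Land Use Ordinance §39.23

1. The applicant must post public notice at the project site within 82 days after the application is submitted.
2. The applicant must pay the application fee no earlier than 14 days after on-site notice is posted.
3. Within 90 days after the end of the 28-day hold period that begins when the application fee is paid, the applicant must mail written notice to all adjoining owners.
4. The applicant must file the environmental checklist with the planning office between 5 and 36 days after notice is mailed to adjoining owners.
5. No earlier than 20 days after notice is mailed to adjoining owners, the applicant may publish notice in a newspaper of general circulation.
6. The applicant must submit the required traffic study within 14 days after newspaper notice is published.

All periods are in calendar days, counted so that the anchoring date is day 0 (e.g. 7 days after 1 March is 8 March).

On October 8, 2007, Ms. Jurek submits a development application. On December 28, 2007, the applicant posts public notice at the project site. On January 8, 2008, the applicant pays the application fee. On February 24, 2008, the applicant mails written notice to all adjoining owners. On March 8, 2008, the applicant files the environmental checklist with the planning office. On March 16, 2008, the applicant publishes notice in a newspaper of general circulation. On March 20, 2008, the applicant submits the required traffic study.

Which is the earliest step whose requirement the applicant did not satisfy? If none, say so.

Step 1: 82 days after October 8, 2007 (when the application is submitted) is December 29, 2007; completed December 28, 2007, before the deadline.
Step 2: the earliest permitted date is 14 days after December 28, 2007 (when on-site notice is posted), i.e. January 11, 2008; acted on January 8, 2008, 3 days prematurely.

Step 2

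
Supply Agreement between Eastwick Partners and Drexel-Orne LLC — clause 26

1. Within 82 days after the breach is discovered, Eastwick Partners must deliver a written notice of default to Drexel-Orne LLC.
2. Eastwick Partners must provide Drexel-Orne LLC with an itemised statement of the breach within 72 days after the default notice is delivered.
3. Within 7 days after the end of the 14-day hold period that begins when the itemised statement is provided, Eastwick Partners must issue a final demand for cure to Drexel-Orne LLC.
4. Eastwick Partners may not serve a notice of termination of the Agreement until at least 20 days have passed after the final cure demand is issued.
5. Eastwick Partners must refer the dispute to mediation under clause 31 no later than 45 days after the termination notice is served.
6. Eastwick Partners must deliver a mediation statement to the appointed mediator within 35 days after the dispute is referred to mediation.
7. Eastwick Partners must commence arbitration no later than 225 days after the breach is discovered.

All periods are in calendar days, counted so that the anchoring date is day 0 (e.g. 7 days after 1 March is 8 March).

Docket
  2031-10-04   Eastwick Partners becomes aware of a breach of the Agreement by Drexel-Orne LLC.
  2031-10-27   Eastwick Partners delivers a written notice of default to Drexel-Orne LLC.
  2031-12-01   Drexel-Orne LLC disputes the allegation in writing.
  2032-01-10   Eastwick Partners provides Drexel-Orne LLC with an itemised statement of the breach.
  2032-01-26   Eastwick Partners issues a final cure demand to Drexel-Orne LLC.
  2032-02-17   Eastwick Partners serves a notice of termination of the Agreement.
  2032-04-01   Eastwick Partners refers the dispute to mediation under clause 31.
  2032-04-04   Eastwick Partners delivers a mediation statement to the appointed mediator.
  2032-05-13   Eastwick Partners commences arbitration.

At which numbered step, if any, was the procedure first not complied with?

Step 1: 82 days after 2031-10-04 (when the breach is discovered) is 2031-12-25; 2031-10-27 is within that limit.
Step 2: 72 days after 2031-10-27 (when the default notice is delivered) is 2032-01-07; 2032-01-10 misses that deadline by 3 days.
Later steps need not be reached.

Step 2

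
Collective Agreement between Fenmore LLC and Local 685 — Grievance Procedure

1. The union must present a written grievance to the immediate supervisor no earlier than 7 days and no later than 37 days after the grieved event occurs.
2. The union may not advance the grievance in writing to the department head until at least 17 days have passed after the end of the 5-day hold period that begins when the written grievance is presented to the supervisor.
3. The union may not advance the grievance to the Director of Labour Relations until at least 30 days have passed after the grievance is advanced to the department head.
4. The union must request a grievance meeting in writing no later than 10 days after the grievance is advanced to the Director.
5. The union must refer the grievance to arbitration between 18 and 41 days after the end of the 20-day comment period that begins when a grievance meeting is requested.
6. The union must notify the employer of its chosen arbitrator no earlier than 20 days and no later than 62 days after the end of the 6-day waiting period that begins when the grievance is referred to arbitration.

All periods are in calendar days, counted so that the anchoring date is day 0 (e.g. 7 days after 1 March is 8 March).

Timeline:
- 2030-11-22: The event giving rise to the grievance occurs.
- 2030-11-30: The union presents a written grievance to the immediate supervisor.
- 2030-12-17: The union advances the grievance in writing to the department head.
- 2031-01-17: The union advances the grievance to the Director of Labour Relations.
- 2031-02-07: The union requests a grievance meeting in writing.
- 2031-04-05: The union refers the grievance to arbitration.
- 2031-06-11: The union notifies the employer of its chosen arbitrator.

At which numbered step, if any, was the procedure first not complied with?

Step 1: the window is 7–37 days after 2030-11-22 (when the grieved event occurs), so 2030-11-29 through 2030-12-29; 2030-11-30 falls inside that range.
Step 2: the earliest permitted date is 17 days after 2030-12-05 (end of the 5-day hold period, which began when the written grievance is presented to the supervisor on 2030-11-30), i.e. 2030-12-22; acted on 2030-12-17, 5 days prematurely.

Step 2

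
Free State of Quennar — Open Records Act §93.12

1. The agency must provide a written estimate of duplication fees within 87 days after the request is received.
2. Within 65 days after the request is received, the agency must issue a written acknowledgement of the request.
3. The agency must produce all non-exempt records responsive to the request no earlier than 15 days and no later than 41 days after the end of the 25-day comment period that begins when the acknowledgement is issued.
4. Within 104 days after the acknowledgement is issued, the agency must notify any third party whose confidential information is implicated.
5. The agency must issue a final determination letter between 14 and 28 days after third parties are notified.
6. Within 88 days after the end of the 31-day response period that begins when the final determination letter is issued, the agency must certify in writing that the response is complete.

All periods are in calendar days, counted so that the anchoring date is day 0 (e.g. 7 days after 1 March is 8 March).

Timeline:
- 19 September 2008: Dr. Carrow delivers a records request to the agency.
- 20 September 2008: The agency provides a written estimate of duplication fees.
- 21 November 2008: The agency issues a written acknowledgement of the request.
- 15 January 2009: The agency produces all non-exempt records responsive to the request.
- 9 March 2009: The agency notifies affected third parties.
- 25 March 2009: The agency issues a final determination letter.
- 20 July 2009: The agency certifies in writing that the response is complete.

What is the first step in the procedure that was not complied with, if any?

Step 4

(1) due by 19 September 2008 + 87 days = 15 December 2008; 20 September 2008 is within that limit.
(2) due by 19 September 2008 + 65 days = 23 November 2008; 21 November 2008 is within that limit.
(3) the permitted window runs from 16 December 2008 + 15 = 31 December 2008 to 16 December 2008 + 41 = 26 January 2009; done 15 January 2009, which is between those dates.
(4) due by 21 November 2008 + 104 days = 5 March 2009; not done until 9 March 2009, 4 days after the deadline.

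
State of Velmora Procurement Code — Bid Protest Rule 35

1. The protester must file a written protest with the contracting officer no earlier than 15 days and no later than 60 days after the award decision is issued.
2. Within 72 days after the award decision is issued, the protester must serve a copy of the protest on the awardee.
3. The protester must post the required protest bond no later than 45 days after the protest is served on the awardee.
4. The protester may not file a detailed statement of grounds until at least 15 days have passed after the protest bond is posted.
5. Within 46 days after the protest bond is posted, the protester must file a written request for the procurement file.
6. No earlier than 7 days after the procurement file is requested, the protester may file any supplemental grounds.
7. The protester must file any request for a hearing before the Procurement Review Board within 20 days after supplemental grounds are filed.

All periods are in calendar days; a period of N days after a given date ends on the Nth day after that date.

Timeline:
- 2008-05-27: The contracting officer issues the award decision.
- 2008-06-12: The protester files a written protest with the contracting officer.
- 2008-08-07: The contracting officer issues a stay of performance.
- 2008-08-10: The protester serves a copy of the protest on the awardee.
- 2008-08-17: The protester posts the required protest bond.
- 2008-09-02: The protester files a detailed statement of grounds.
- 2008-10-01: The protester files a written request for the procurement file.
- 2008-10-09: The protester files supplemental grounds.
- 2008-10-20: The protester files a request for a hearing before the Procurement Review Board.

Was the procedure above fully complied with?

No

Step 1 — 15 and 60 days from 2008-05-27 (when the award decision is issued) are 2008-06-11 and 2008-07-26 respectively; 2008-06-12 falls inside that range.
Step 2 — counting 72 days from 2008-05-27 (when the award decision is issued) gives a deadline of 2008-08-07; not done until 2008-08-10, 3 days after the deadline.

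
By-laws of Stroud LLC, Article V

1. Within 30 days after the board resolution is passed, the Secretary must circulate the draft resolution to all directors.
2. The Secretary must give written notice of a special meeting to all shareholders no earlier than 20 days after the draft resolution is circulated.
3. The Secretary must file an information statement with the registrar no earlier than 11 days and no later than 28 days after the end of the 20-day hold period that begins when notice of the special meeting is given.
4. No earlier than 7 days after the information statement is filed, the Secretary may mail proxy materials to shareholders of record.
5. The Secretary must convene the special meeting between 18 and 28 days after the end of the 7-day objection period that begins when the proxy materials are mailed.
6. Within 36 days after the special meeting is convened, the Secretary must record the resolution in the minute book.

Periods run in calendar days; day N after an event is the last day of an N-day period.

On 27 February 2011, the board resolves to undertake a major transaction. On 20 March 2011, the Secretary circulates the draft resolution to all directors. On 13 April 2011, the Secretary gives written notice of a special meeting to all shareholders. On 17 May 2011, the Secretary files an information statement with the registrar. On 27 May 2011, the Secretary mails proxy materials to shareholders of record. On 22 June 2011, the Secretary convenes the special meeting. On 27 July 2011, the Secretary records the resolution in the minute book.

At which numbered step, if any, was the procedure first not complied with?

(1) due by 27 February 2011 + 30 days = 29 March 2011; completed 20 March 2011, before the deadline.
(2) permitted from 20 March 2011 + 20 days = 9 April 2011 onward; done 13 April 2011 — permitted.
(3) the permitted window runs from 3 May 2011 + 11 = 14 May 2011 to 3 May 2011 + 28 = 31 May 2011; done 17 May 2011 — within the window.
(4) permitted from 17 May 2011 + 7 days = 24 May 2011 onward; done 27 May 2011, after the minimum wait.
(5) the permitted window runs from 3 June 2011 + 18 = 21 June 2011 to 3 June 2011 + 28 = 1 July 2011; done 22 June 2011, which is between those dates.
(6) due by 22 June 2011 + 36 days = 28 July 2011; 27 July 2011 is within that limit.

None — every step was satisfied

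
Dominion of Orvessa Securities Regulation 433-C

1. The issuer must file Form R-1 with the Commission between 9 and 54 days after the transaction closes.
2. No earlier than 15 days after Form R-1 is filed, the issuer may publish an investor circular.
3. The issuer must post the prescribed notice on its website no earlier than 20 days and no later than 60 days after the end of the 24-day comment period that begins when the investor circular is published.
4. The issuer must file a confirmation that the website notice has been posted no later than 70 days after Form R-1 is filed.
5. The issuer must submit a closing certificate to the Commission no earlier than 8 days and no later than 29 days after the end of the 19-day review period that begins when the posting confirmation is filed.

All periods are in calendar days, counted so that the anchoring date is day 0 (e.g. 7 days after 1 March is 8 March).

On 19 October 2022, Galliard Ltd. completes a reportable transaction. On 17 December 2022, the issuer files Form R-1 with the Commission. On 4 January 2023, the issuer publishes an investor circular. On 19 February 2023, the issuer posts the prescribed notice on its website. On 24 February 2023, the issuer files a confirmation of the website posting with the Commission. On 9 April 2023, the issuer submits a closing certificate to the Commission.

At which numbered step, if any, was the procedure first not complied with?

Step 1

Step 1 — 9 and 54 days from 19 October 2022 (when the transaction closes) are 28 October 2022 and 12 December 2022 respectively; 17 December 2022 is 5 days past the end of the window.
That is the first point of non-compliance.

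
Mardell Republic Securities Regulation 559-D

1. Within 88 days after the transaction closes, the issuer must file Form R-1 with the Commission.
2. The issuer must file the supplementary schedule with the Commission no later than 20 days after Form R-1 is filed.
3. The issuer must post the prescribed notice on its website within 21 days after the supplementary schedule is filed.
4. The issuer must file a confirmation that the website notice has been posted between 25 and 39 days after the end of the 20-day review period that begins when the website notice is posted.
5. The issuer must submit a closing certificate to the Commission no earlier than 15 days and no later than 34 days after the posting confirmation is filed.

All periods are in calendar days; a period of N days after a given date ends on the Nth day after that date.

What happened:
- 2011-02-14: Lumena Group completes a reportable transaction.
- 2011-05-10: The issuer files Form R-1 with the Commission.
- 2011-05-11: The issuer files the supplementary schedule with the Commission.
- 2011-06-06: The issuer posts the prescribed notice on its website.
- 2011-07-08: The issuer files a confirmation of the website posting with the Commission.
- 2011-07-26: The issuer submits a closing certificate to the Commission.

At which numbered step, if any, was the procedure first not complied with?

Step 3

(1) due by 2011-02-14 + 88 days = 2011-05-13; completed 2011-05-10, before the deadline.
(2) due by 2011-05-10 + 20 days = 2011-05-30; done 2011-05-11 — timely.
(3) due by 2011-05-11 + 21 days = 2011-06-01; 2011-06-06 misses that deadline by 5 days.
The analysis stops there.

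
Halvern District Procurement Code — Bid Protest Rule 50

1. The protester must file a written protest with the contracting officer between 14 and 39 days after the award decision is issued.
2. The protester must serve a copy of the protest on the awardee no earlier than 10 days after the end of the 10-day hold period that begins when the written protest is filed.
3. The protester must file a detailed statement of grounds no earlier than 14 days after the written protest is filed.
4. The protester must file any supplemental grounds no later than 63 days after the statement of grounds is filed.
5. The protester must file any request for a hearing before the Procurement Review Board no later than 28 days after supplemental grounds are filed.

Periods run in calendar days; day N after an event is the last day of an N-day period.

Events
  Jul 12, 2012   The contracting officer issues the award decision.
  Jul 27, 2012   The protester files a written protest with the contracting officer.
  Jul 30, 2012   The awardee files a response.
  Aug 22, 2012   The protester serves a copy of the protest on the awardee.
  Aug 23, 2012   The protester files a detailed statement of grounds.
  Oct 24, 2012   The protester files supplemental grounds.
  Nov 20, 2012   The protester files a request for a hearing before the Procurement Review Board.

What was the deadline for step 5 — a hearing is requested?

Step 5 runs from Oct 24, 2012, when supplemental grounds are filed. 28 days after Oct 24, 2012 is Nov 21, 2012.

Nov 21, 2012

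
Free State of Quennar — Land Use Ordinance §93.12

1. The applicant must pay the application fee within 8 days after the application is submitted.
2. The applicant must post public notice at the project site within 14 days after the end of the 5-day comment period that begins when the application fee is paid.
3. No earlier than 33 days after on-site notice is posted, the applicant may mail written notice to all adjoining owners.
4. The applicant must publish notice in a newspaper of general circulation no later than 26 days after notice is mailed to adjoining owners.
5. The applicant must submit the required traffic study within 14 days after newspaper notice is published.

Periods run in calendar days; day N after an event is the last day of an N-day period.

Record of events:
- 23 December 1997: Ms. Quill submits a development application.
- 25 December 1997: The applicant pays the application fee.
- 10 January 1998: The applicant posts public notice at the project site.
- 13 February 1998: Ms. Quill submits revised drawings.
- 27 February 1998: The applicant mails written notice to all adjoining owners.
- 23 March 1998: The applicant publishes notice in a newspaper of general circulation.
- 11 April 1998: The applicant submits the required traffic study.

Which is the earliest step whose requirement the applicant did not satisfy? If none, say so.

Step 5

(1) due by 23 December 1997 + 8 days = 31 December 1997; done 25 December 1997 — timely.
(2) due by 30 December 1997 + 14 days = 13 January 1998; done 10 January 1998 — timely.
(3) permitted from 10 January 1998 + 33 days = 12 February 1998 onward; done 27 February 1998, after the minimum wait.
(4) due by 27 February 1998 + 26 days = 25 March 1998; completed 23 March 1998, before the deadline.
(5) due by 23 March 1998 + 14 days = 6 April 1998; done 11 April 1998 — 5 days late.
No need to go further; step 5 was not satisfied.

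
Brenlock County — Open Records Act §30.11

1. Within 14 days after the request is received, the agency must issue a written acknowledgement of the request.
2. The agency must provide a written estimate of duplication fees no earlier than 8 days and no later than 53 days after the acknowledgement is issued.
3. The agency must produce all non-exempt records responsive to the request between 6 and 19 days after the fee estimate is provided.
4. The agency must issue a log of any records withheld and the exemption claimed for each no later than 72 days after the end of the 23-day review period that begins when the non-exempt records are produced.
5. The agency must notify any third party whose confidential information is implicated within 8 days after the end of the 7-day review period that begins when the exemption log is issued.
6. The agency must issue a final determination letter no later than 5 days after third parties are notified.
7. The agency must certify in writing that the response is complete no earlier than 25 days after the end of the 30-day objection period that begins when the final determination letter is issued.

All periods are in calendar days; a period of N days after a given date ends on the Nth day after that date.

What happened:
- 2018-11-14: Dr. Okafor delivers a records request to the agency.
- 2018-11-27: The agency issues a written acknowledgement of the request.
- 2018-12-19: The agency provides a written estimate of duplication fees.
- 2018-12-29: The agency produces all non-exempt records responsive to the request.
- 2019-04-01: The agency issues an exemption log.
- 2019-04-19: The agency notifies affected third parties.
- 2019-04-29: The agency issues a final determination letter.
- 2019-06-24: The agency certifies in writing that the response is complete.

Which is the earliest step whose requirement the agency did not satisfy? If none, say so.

Step 5

Step 1 — counting 14 days from 2018-11-14 (when the request is received) gives a deadline of 2018-11-28; completed 2018-11-27, before the deadline.
Step 2 — 8 and 53 days from 2018-11-27 (when the acknowledgement is issued) are 2018-12-05 and 2019-01-19 respectively; 2018-12-19 falls inside that range.
Step 3 — 6 and 19 days from 2018-12-19 (when the fee estimate is provided) are 2018-12-25 and 2019-01-07 respectively; 2018-12-29 falls inside that range.
Step 4 — counting 72 days from 2019-01-21 (end of the 23-day review period, which began when the non-exempt records are produced on 2018-12-29) gives a deadline of 2019-04-03; done 2019-04-01 — timely.
Step 5 — counting 8 days from 2019-04-08 (end of the 7-day review period, which began when the exemption log is issued on 2019-04-01) gives a deadline of 2019-04-16; done 2019-04-19 — 3 days late.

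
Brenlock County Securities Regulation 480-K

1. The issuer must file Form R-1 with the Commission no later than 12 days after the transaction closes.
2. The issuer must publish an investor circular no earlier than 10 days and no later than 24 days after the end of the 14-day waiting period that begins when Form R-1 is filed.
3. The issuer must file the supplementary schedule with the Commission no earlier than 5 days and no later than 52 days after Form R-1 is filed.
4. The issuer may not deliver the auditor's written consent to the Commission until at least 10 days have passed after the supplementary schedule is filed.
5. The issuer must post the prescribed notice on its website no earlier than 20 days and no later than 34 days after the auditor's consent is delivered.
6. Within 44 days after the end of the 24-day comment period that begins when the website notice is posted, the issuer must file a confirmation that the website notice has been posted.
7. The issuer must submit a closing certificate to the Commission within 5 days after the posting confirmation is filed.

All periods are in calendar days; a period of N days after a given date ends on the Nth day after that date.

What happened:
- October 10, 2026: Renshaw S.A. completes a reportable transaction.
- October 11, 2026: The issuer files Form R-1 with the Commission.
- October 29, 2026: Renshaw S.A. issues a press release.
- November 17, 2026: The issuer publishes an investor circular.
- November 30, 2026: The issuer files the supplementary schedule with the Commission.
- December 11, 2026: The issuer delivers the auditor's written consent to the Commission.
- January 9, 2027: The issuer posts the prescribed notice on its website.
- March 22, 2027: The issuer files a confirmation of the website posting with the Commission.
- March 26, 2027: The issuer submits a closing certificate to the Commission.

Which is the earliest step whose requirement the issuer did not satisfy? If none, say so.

Step 6

Step 1: 12 days after October 10, 2026 (when the transaction closes) is October 22, 2026; done October 11, 2026 — timely.
Step 2: the window is 10–24 days after October 25, 2026 (end of the 14-day waiting period, which began when Form R-1 is filed on October 11, 2026), so November 4, 2026 through November 18, 2026; November 17, 2026 falls inside that range.
Step 3: the window is 5–52 days after October 11, 2026 (when Form R-1 is filed), so October 16, 2026 through December 2, 2026; November 30, 2026 falls inside that range.
Step 4: the earliest permitted date is 10 days after November 30, 2026 (when the supplementary schedule is filed), i.e. December 10, 2026; done December 11, 2026 — permitted.
Step 5: the window is 20–34 days after December 11, 2026 (when the auditor's consent is delivered), so December 31, 2026 through January 14, 2027; done January 9, 2027 — within the window.
Step 6: 44 days after February 2, 2027 (end of the 24-day comment period, which began when the website notice is posted on January 9, 2027) is March 18, 2027; March 22, 2027 misses that deadline by 4 days.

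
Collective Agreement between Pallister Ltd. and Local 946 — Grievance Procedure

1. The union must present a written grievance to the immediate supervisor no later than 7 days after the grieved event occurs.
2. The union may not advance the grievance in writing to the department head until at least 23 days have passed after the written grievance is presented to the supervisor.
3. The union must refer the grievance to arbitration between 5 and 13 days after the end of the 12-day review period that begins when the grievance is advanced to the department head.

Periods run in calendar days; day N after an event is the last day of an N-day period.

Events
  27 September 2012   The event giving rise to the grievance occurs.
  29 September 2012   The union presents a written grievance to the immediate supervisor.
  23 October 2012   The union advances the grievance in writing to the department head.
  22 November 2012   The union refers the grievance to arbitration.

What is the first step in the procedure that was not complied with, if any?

Step 1 — counting 7 days from 27 September 2012 (when the grieved event occurs) gives a deadline of 4 October 2012; 29 September 2012 is within that limit.
Step 2 — must wait 23 days from 29 September 2012 (when the written grievance is presented to the supervisor), so not before 22 October 2012; done 23 October 2012, after the minimum wait.
Step 3 — 5 and 13 days from 4 November 2012 (end of the 12-day review period, which began when the grievance is advanced to the department head on 23 October 2012) are 9 November 2012 and 17 November 2012 respectively; done 22 November 2012 — 5 days after the window closed.
The procedure was therefore not followed at step 3.

Step 3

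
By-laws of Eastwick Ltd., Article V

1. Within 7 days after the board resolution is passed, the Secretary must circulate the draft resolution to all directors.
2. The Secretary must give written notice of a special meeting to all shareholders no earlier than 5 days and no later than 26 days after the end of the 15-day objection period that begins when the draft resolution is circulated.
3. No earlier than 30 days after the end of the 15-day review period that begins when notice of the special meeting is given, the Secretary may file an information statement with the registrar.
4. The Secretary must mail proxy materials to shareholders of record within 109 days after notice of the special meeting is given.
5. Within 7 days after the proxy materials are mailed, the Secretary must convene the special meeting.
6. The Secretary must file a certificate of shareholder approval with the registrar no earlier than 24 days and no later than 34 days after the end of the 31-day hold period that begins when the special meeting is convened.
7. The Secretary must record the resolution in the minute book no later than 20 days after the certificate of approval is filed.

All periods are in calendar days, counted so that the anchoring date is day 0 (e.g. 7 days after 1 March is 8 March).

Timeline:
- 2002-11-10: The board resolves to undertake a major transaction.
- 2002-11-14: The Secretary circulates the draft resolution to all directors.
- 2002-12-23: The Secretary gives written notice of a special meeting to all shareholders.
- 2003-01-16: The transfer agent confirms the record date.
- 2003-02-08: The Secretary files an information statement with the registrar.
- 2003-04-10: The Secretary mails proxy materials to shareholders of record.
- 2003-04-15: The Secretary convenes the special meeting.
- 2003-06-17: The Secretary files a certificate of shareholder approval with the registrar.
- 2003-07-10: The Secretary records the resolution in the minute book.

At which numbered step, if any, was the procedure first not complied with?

Step 1 — counting 7 days from 2002-11-10 (when the board resolution is passed) gives a deadline of 2002-11-17; completed 2002-11-14, before the deadline.
Step 2 — 5 and 26 days from 2002-11-29 (end of the 15-day objection period, which began when the draft resolution is circulated on 2002-11-14) are 2002-12-04 and 2002-12-25 respectively; done 2002-12-23, which is between those dates.
Step 3 — must wait 30 days from 2003-01-07 (end of the 15-day review period, which began when notice of the special meeting is given on 2002-12-23), so not before 2003-02-06; 2003-02-08 is on or after that date.
Step 4 — counting 109 days from 2002-12-23 (when notice of the special meeting is given) gives a deadline of 2003-04-11; 2003-04-10 is within that limit.
Step 5 — counting 7 days from 2003-04-10 (when the proxy materials are mailed) gives a deadline of 2003-04-17; completed 2003-04-15, before the deadline.
Step 6 — 24 and 34 days from 2003-05-16 (end of the 31-day hold period, which began when the special meeting is convened on 2003-04-15) are 2003-06-09 and 2003-06-19 respectively; 2003-06-17 falls inside that range.
Step 7 — counting 20 days from 2003-06-17 (when the certificate of approval is filed) gives a deadline of 2003-07-07; not done until 2003-07-10, 3 days after the deadline.
The procedure was therefore not followed at step 7.

Step 7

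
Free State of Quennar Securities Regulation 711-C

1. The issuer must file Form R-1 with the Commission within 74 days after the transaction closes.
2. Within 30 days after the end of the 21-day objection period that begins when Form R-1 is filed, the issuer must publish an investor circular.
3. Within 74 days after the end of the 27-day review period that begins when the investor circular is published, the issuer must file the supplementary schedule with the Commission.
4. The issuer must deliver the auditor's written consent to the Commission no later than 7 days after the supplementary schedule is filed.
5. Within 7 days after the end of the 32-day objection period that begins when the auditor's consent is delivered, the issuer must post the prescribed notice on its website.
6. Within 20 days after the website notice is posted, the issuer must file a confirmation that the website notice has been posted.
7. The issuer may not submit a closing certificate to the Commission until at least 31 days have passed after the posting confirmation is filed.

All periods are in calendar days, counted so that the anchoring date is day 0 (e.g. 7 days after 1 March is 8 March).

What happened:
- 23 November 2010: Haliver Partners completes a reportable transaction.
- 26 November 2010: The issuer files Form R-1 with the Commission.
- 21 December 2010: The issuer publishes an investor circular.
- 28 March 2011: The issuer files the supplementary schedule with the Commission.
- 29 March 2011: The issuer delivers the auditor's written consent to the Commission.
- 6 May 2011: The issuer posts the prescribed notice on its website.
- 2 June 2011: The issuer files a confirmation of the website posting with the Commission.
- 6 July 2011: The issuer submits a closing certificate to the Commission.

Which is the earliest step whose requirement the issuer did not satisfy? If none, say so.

Step 1 — counting 74 days from 23 November 2010 (when the transaction closes) gives a deadline of 5 February 2011; 26 November 2010 is within that limit.
Step 2 — counting 30 days from 17 December 2010 (end of the 21-day objection period, which began when Form R-1 is filed on 26 November 2010) gives a deadline of 16 January 2011; completed 21 December 2010, before the deadline.
Step 3 — counting 74 days from 17 January 2011 (end of the 27-day review period, which began when the investor circular is published on 21 December 2010) gives a deadline of 1 April 2011; completed 28 March 2011, before the deadline.
Step 4 — counting 7 days from 28 March 2011 (when the supplementary schedule is filed) gives a deadline of 4 April 2011; done 29 March 2011 — timely.
Step 5 — counting 7 days from 30 April 2011 (end of the 32-day objection period, which began when the auditor's consent is delivered on 29 March 2011) gives a deadline of 7 May 2011; completed 6 May 2011, before the deadline.
Step 6 — counting 20 days from 6 May 2011 (when the website notice is posted) gives a deadline of 26 May 2011; 2 June 2011 misses that deadline by 7 days.
That is the first point of non-compliance.

Step 6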